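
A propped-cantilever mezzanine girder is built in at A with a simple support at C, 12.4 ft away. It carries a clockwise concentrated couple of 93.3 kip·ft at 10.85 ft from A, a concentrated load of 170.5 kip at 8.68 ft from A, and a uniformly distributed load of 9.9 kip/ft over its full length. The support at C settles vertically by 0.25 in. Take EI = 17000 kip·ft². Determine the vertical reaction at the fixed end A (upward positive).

R_A = 140.6 kip

Remove the prop at C; the released (primary) structure is a cantilever built in at A.
Free-end deflection of the primary structure under the applied loading (downward +):
  clockwise couple 93.3 at a = 10.85: M₀a(2L − a)/(2EI) = 7061/EI
  point load 170.5 at a = 8.68: Pa²(3L − a)/(6EI) = 61061/EI
  UDL 9.9: wL⁴/(8EI) = 29257/EI
  δ_0 = 97379/EI
Flexibility coefficient — unit upward force at C: δ_{CC} = L³/(3EI) = 635.5/EI.
With EI = 17000 kip·ft²: δ_0 = 5.7282 ft and δ_{CC} = 0.037385 ft/kip.
Compatibility — the beam at C must follow the support down by 0.02083 ft: δ_0 − R_C·δ_{CC} = 0.02083, so R_C = (5.7282 − 0.02083)/0.037385 = 152.7 kip.
Vertical equilibrium: R_A = ΣP − R_C = 293.3 − 152.7 = 140.6 kip.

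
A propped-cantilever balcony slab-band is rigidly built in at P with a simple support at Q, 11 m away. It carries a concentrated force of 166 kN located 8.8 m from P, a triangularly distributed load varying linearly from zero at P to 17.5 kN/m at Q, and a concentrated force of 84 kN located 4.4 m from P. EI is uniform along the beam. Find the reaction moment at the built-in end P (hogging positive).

M_P = 476.2 kN·m

Release the roller at Q. Primary structure: cantilever fixed at P.
Deflection at Q on the released cantilever, summing each load's contribution:
  point load 166 at a = 8.8: Pa²(3L − a)/(6EI) = 51849/EI
  triangular load, peak 17.5 at the free end: 11w₀L⁴/(120EI) = 23487/EI
  point load 84 at a = 4.4: Pa²(3L − a)/(6EI) = 7752/EI
  δ_0 = 83087/EI
Flexibility coefficient — unit upward force at Q: δ_{QQ} = L³/(3EI) = 443.7/EI.
The prop prevents deflection at Q: R_Q = δ_0/δ_{QQ} = 83087/443.7 = 187.3 kN.
Moment equilibrium about P: M_P = Σ(load moments about P) − R_Q·L = 2536 − 187.3×11 = 476.2 kN·m.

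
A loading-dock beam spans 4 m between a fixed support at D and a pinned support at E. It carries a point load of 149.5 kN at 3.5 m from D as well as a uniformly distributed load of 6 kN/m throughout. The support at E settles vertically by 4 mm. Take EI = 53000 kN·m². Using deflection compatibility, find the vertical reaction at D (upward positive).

R_D = 52.82 kN

Release the roller at E. Primary structure: cantilever fixed at D.
Primary-structure tip deflection at E by superposition:
  point load 149.5 at a = 3.5: Pa²(3L − a)/(6EI) = 2594/EI
  UDL 6: wL⁴/(8EI) = 192/EI
  δ_0 = 2786/EI
Flexibility coefficient — unit upward force at E: δ_{EE} = L³/(3EI) = 21.33/EI.
With EI = 53000 kN·m²: δ_0 = 0.052574 m and δ_{EE} = 0.000403 m/kN.
Compatibility — the beam at E must follow the support down by 0.004 m: δ_0 − R_E·δ_{EE} = 0.004, so R_E = (0.052574 − 0.004)/0.000403 = 120.7 kN.
Vertical equilibrium: R_D = ΣP − R_E = 173.5 − 120.7 = 52.82 kN.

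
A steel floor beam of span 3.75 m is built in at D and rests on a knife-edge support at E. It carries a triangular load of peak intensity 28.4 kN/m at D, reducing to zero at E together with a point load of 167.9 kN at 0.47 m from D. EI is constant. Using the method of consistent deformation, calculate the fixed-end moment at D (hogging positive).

Take the reaction at E as the redundant and release it; the primary structure is a cantilever fixed at D.
Primary-structure tip deflection at E by superposition:
  triangular load, peak 28.4 at the fixed end: w₀L⁴/(30EI) = 187.2/EI
  point load 167.9 at a = 0.47: Pa²(3L − a)/(6EI) = 66.64/EI
  δ_0 = 253.8/EI
Tip deflection under a unit load at E: L³/(3EI) = 17.58/EI.
The prop prevents deflection at E: R_E = δ_0/δ_{EE} = 253.8/17.58 = 14.44 kN.
Moment equilibrium about D: M_D = Σ(load moments about D) − R_E·L = 145.5 − 14.44×3.75 = 91.32 kN·m.

M_D = 91.32 kN·m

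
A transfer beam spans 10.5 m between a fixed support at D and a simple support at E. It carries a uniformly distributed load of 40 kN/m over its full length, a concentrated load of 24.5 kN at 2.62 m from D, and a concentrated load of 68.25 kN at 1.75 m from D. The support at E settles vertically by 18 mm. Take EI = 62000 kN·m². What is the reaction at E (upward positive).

R_E = 159.4 kN

Release the roller at E. Primary structure: cantilever fixed at D.
Downward deflection at the released point E due to the loads:
  UDL 40: wL⁴/(8EI) = 60775/EI
  point load 24.5 at a = 2.62: Pa²(3L − a)/(6EI) = 809.5/EI
  point load 68.25 at a = 1.75: Pa²(3L − a)/(6EI) = 1036/EI
  δ_0 = 62621/EI
Tip deflection under a unit load at E: L³/(3EI) = 385.9/EI.
With EI = 62000 kN·m²: δ_0 = 1.01 m and δ_{EE} = 0.006224 m/kN.
Compatibility — the beam at E must follow the support down by 0.018 m: δ_0 − R_E·δ_{EE} = 0.018, so R_E = (1.01 − 0.018)/0.006224 = 159.4 kN.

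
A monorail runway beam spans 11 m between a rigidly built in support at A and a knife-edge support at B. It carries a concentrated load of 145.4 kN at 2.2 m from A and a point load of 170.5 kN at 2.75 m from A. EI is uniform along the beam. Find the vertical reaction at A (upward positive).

Choose R_B as the redundant. The primary structure is the cantilever fixed at A.
Free-end deflection of the primary structure under the applied loading (downward +):
  point load 145.4 at a = 2.2: Pa²(3L − a)/(6EI) = 3613/EI
  point load 170.5 at a = 2.75: Pa²(3L − a)/(6EI) = 6501/EI
  δ_0 = 10113/EI
Flexibility coefficient — unit upward force at B: δ_{BB} = L³/(3EI) = 443.7/EI.
Compatibility at B: δ_0 − R_B·δ_{BB} = 0, so R_B = 10113/443.7 = 22.79 kN.
Vertical equilibrium: R_A = ΣP − R_B = 315.9 − 22.79 = 293.1 kN.

R_A = 293.1 kN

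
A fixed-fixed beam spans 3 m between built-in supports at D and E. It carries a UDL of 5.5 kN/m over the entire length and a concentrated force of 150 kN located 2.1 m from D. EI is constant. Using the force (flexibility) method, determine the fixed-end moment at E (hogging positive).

M_E = 70.28 kN·m

Take the two fixed-end moments M_D, M_E as redundants; the released structure is the simple span DE.
On the primary (simply-supported) span, the end slopes from the loading are:
  at D: UDL 5.5: wL³/(24EI) = 6.188/EI
  at E: UDL 5.5: wL³/(24EI) = 6.188/EI
  at D: point load 150 at a = 2.1: Pab(L + b)/(6LEI) = 61.42/EI
  at E: point load 150 at a = 2.1: Pab(L + a)/(6LEI) = 80.33/EI
  θ_D0 = 67.61/EI,  θ_E0 = 86.51/EI
Flexibility coefficients: a unit moment at one end gives L/(3EI) there and L/(6EI) at the far end, so f₁₁ = f₂₂ = 1/EI and f₁₂ = f₂₁ = 0.5/EI.
Compatibility — zero rotation at each built-in end:
  1 M_D + 0.5 M_E = 67.61
  0.5 M_D + 1 M_E = 86.51
Solving the pair gives M_D = 32.48 kN·m and M_E = 70.28 kN·m (hogging).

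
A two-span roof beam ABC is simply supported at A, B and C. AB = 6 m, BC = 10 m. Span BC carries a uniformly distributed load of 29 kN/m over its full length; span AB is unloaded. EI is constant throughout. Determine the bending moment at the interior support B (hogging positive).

Release continuity at B by inserting a hinge; the redundant is the internal moment M_B. The primary structure is two simply-supported spans AB and BC.
End slopes at the hinge B, treating each span as simply supported:
  span BC: UDL 29: wL³/(24EI) = 1208/EI
  relative rotation θ_0 = (0 + 1208)/EI = 1208/EI
A unit hogging moment at B produces rotation L₁/(3EI) + L₂/(3EI) = 5.333/EI.
Compatibility: M_B·(L₁+L₂)/(3EI) = θ_0, giving M_B = 226.6 kN·m (hogging).

M_B = 226.6 kN·m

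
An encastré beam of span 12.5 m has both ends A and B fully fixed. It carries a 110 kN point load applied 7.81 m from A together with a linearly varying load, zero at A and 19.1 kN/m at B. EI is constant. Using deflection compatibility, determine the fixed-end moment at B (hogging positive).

M_B = 350.6 kN·m

Take the two fixed-end moments M_A, M_B as redundants; the released structure is the simple span AB.
End rotations of the released simple span under the applied load (×1/EI):
  at A: point load 110 at a = 7.81: Pab(L + b)/(6LEI) = 923.5/EI
  at B: point load 110 at a = 7.81: Pab(L + a)/(6LEI) = 1091/EI
  at A: triangular load, peak 19.1: 7w₀L³/(360EI) = 725.4/EI
  at B: triangular load, peak 19.1: w₀L³/(45EI) = 829/EI
  θ_A0 = 1649/EI,  θ_B0 = 1920/EI
Flexibility coefficients: a unit moment at one end gives L/(3EI) there and L/(6EI) at the far end, so f₁₁ = f₂₂ = 4.167/EI and f₁₂ = f₂₁ = 2.083/EI.
Compatibility — zero rotation at each built-in end:
  4.167 M_A + 2.083 M_B = 1649
  2.083 M_A + 4.167 M_B = 1920
Solving the pair gives M_A = 220.4 kN·m and M_B = 350.6 kN·m (hogging).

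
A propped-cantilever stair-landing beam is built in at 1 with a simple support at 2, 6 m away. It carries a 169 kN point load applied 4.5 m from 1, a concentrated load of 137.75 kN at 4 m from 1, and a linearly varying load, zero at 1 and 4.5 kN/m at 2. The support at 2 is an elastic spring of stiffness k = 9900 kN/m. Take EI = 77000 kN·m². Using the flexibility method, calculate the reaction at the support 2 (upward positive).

Choose R_2 as the redundant. The primary structure is the cantilever fixed at 1.
Downward deflection at the released point 2 due to the loads:
  point load 169 at a = 4.5: Pa²(3L − a)/(6EI) = 7700/EI
  point load 137.75 at a = 4: Pa²(3L − a)/(6EI) = 5143/EI
  triangular load, peak 4.5 at the free end: 11w₀L⁴/(120EI) = 534.6/EI
  δ_0 = 13377/EI
Tip deflection under a unit load at 2: L³/(3EI) = 72/EI.
With EI = 77000 kN·m²: δ_0 = 0.17373 m and δ_{22} = 0.000935 m/kN.
Compatibility — the spring shortens by R_2/k under the reaction it provides: δ_0 − R_2·δ_{22} = R_2/k. With 1/k = 0.000101 m/kN, R_2 = δ_0 / (δ_{22} + 1/k) = 0.17373 / (0.000935 + 0.000101) = 167.7 kN.

R_2 = 167.7 kN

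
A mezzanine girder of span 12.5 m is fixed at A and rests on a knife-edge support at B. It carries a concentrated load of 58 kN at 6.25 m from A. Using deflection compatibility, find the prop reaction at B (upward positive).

R_B = 18.12 kN

Take the reaction at B as the redundant and release it; the primary structure is a cantilever fixed at A.
Primary-structure tip deflection at B by superposition:
  point load 58 at a = 6.25: Pa²(3L − a)/(6EI) = 11800/EI
Flexibility coefficient — unit upward force at B: δ_{BB} = L³/(3EI) = 651/EI.
Compatibility at B: δ_0 − R_B·δ_{BB} = 0, so R_B = 11800/651 = 18.12 kN.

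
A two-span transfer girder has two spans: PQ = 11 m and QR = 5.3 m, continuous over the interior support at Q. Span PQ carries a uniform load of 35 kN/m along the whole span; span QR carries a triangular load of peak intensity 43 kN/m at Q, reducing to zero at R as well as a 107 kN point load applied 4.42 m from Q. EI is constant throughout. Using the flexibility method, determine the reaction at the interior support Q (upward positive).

Insert a hinge at Q; M_Q is the redundant, and each span becomes simply supported.
Rotations at Q on the released spans (each span's end-slope, ×1/EI):
  span PQ: UDL 35: wL³/(24EI) = 1941/EI
  span QR: triangular load, peak 43: w₀L³/(45EI) = 142.3/EI
  span QR: point load 107 at a = 4.42: Pab(L + b)/(6LEI) = 80.88/EI
  relative rotation θ_0 = (1941 + 223.1)/EI = 2164/EI
A unit hogging moment at Q produces rotation L₁/(3EI) + L₂/(3EI) = 5.433/EI.
Compatibility: M_Q·(L₁+L₂)/(3EI) = θ_0, giving M_Q = 398.3 kN·m (hogging).
Span PQ, ΣM about P with M_Q applied at Q: R_Q^{PQ}·11 = 2118 + 398.3, so R_Q^{PQ} = 228.7 kN and R_P = 385 − 228.7 = 156.3 kN.
Span QR, ΣM about R: R_Q^{QR}·5.3 = 496.8 + 398.3, so R_Q^{QR} = 168.9 kN and R_R = 220.9 − 168.9 = 52.06 kN.
R_Q = 228.7 + 168.9 = 397.6 kN.

R_Q = 397.6 kN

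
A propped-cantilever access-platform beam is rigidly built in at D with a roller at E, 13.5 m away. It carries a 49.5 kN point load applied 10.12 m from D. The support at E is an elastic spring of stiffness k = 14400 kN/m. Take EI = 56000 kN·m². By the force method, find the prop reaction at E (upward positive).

R_E = 31.15 kN

Choose R_E as the redundant. The primary structure is the cantilever fixed at D.
Deflection at E on the released cantilever, summing each load's contribution:
  point load 49.5 at a = 10.12: Pa²(3L − a)/(6EI) = 25669/EI
Tip deflection under a unit load at E: L³/(3EI) = 820.1/EI.
With EI = 56000 kN·m²: δ_0 = 0.45837 m and δ_{EE} = 0.014645 m/kN.
Compatibility — the spring shortens by R_E/k under the reaction it provides: δ_0 − R_E·δ_{EE} = R_E/k. With 1/k = 0.000069 m/kN, R_E = δ_0 / (δ_{EE} + 1/k) = 0.45837 / (0.014645 + 0.000069) = 31.15 kN.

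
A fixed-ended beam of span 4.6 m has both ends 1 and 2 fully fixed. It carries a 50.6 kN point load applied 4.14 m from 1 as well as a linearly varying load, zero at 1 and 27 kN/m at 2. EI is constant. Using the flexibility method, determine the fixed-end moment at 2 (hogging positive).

M_2 = 47.42 kN·m

Release both end moments; the primary structure is a simply-supported span 12 with redundants M_1 and M_2.
Simple-span end rotations at 1 and 2 under the given loads:
  at 1: point load 50.6 at a = 4.14: Pab(L + b)/(6LEI) = 17.67/EI
  at 2: point load 50.6 at a = 4.14: Pab(L + a)/(6LEI) = 30.51/EI
  at 1: triangular load, peak 27: 7w₀L³/(360EI) = 51.1/EI
  at 2: triangular load, peak 27: w₀L³/(45EI) = 58.4/EI
  θ_10 = 68.77/EI,  θ_20 = 88.92/EI
Flexibility coefficients: a unit moment at one end gives L/(3EI) there and L/(6EI) at the far end, so f₁₁ = f₂₂ = 1.533/EI and f₁₂ = f₂₁ = 0.7667/EI.
Compatibility — zero rotation at each built-in end:
  1.533 M_1 + 0.7667 M_2 = 68.77
  0.7667 M_1 + 1.533 M_2 = 88.92
Solving the pair gives M_1 = 21.14 kN·m and M_2 = 47.42 kN·m (hogging).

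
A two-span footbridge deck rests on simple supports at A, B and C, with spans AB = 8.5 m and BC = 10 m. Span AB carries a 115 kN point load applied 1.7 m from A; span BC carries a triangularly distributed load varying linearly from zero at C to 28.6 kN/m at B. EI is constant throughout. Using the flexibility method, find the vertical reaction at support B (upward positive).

R_B = 150.1 kN

Insert a hinge at B; M_B is the redundant, and each span becomes simply supported.
End slopes at the hinge B, treating each span as simply supported:
  span AB: point load 115 at a = 1.7: Pab(L + a)/(6LEI) = 265.9/EI
  span BC: triangular load, peak 28.6: w₀L³/(45EI) = 635.6/EI
  relative rotation θ_0 = (265.9 + 635.6)/EI = 901.4/EI
A unit hogging moment at B produces rotation L₁/(3EI) + L₂/(3EI) = 6.167/EI.
Compatibility: M_B·(L₁+L₂)/(3EI) = θ_0, giving M_B = 146.2 kN·m (hogging).
Span AB, ΣM about A with M_B applied at B: R_B^{AB}·8.5 = 195.5 + 146.2, so R_B^{AB} = 40.2 kN and R_A = 115 − 40.2 = 74.8 kN.
Span BC, ΣM about C: R_B^{BC}·10 = 953.3 + 146.2, so R_B^{BC} = 110 kN and R_C = 143 − 110 = 33.05 kN.
R_B = 40.2 + 110 = 150.1 kN.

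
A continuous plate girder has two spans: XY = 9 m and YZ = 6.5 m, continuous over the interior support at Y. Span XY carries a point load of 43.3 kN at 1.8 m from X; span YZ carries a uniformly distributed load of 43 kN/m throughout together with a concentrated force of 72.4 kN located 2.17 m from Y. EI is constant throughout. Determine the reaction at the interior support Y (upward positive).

R_Y = 237.3 kN

Insert a hinge at Y; M_Y is the redundant, and each span becomes simply supported.
End slopes at the hinge Y, treating each span as simply supported:
  span XY: point load 43.3 at a = 1.8: Pab(L + a)/(6LEI) = 112.2/EI
  span YZ: UDL 43: wL³/(24EI) = 492/EI
  span YZ: point load 72.4 at a = 2.17: Pab(L + b)/(6LEI) = 188.9/EI
  relative rotation θ_0 = (112.2 + 680.9)/EI = 793.2/EI
A unit hogging moment at Y produces rotation L₁/(3EI) + L₂/(3EI) = 5.167/EI.
Compatibility: M_Y·(L₁+L₂)/(3EI) = θ_0, giving M_Y = 153.5 kN·m (hogging).
Span XY, ΣM about X with M_Y applied at Y: R_Y^{XY}·9 = 77.94 + 153.5, so R_Y^{XY} = 25.72 kN and R_X = 43.3 − 25.72 = 17.58 kN.
Span YZ, ΣM about Z: R_Y^{YZ}·6.5 = 1222 + 153.5, so R_Y^{YZ} = 211.6 kN and R_Z = 351.9 − 211.6 = 140.3 kN.
R_Y = 25.72 + 211.6 = 237.3 kN.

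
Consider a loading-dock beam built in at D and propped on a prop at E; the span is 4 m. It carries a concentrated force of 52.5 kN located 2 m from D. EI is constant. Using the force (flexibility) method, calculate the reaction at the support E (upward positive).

R_E = 16.41 kN

Choose R_E as the redundant. The primary structure is the cantilever fixed at D.
Downward deflection at the released point E due to the loads:
  point load 52.5 at a = 2: Pa²(3L − a)/(6EI) = 350/EI
Tip deflection under a unit load at E: L³/(3EI) = 21.33/EI.
Compatibility at E: δ_0 − R_E·δ_{EE} = 0, so R_E = 350/21.33 = 16.41 kN.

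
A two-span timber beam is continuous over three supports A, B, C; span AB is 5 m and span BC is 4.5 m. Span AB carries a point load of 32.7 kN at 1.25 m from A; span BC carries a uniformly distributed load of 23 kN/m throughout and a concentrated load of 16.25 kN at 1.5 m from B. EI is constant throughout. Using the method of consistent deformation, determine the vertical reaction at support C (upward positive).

R_C = 47.37 kN

Take M_B as the redundant. Released structure: two simple spans AB and BC with a hinge at B.
Rotations at B on the released spans (each span's end-slope, ×1/EI):
  span AB: point load 32.7 at a = 1.25: Pab(L + a)/(6LEI) = 31.93/EI
  span BC: UDL 23: wL³/(24EI) = 87.33/EI
  span BC: point load 16.25 at a = 1.5: Pab(L + b)/(6LEI) = 20.31/EI
  relative rotation θ_0 = (31.93 + 107.6)/EI = 139.6/EI
A unit hogging moment at B produces rotation L₁/(3EI) + L₂/(3EI) = 3.167/EI.
Compatibility: M_B·(L₁+L₂)/(3EI) = θ_0, giving M_B = 44.08 kN·m (hogging).
Span BC, ΣM about C: R_B^{BC}·4.5 = 281.6 + 44.08, so R_B^{BC} = 72.38 kN and R_C = 119.8 − 72.38 = 47.37 kN.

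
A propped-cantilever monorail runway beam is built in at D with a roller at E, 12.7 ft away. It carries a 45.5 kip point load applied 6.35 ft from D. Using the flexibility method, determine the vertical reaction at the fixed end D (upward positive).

Remove the prop at E; the released (primary) structure is a cantilever built in at D.
Deflection at E on the released cantilever, summing each load's contribution:
  point load 45.5 at a = 6.35: Pa²(3L − a)/(6EI) = 9708/EI
Flexibility coefficient — unit upward force at E: δ_{EE} = L³/(3EI) = 682.8/EI.
The prop prevents deflection at E: R_E = δ_0/δ_{EE} = 9708/682.8 = 14.22 kip.
Vertical equilibrium: R_D = ΣP − R_E = 45.5 − 14.22 = 31.28 kip.

R_D = 31.28 kip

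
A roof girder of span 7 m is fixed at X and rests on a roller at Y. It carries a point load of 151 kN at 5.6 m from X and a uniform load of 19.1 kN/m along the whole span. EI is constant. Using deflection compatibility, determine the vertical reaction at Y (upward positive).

Release the roller at Y. Primary structure: cantilever fixed at X.
Deflection at Y on the released cantilever, summing each load's contribution:
  point load 151 at a = 5.6: Pa²(3L − a)/(6EI) = 12154/EI
  UDL 19.1: wL⁴/(8EI) = 5732/EI
  δ_0 = 17886/EI
Tip deflection under a unit load at Y: L³/(3EI) = 114.3/EI.
The prop prevents deflection at Y: R_Y = δ_0/δ_{YY} = 17886/114.3 = 156.4 kN.

R_Y = 156.4 kN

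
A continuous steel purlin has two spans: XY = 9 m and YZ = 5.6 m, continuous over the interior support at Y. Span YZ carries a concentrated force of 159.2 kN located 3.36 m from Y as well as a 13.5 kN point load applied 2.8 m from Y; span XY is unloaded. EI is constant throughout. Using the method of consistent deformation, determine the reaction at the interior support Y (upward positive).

Insert a hinge at Y; M_Y is the redundant, and each span becomes simply supported.
End slopes at the hinge Y, treating each span as simply supported:
  span YZ: point load 159.2 at a = 3.36: Pab(L + b)/(6LEI) = 279.6/EI
  span YZ: point load 13.5 at a = 2.8: Pab(L + b)/(6LEI) = 26.46/EI
  relative rotation θ_0 = (0 + 306)/EI = 306/EI
A unit hogging moment at Y produces rotation L₁/(3EI) + L₂/(3EI) = 4.867/EI.
Compatibility: M_Y·(L₁+L₂)/(3EI) = θ_0, giving M_Y = 62.89 kN·m (hogging).
Span XY, ΣM about X with M_Y applied at Y: R_Y^{XY}·9 = 0 + 62.89, so R_Y^{XY} = 6.987 kN and R_X = 0 − 6.987 = -6.987 kN.
Span YZ, ΣM about Z: R_Y^{YZ}·5.6 = 394.4 + 62.89, so R_Y^{YZ} = 81.66 kN and R_Z = 172.7 − 81.66 = 91.04 kN.
R_Y = 6.987 + 81.66 = 88.65 kN.

R_Y = 88.65 kN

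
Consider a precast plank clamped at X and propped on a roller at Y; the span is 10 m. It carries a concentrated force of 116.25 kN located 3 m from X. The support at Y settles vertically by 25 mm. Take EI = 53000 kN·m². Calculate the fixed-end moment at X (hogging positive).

M_X = 247.3 kN·m

Release the roller at Y. Primary structure: cantilever fixed at X.
Free-end deflection of the primary structure under the applied loading (downward +):
  point load 116.25 at a = 3: Pa²(3L − a)/(6EI) = 4708/EI
Tip deflection under a unit load at Y: L³/(3EI) = 333.3/EI.
With EI = 53000 kN·m²: δ_0 = 0.088833 m and δ_{YY} = 0.006289 m/kN.
Compatibility — the beam at Y must follow the support down by 0.025 m: δ_0 − R_Y·δ_{YY} = 0.025, so R_Y = (0.088833 − 0.025)/0.006289 = 10.15 kN.
Moment equilibrium about X: M_X = Σ(load moments about X) − R_Y·L = 348.8 − 10.15×10 = 247.3 kN·m.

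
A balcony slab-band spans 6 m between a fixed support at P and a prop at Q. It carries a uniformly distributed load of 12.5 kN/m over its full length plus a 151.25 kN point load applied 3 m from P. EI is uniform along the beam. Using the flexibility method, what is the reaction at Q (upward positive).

Take the reaction at Q as the redundant and release it; the primary structure is a cantilever fixed at P.
Primary-structure tip deflection at Q by superposition:
  UDL 12.5: wL⁴/(8EI) = 2025/EI
  point load 151.25 at a = 3: Pa²(3L − a)/(6EI) = 3403/EI
  δ_0 = 5428/EI
Tip deflection under a unit load at Q: L³/(3EI) = 72/EI.
Compatibility at Q: δ_0 − R_Q·δ_{QQ} = 0, so R_Q = 5428/72 = 75.39 kN.

R_Q = 75.39 kN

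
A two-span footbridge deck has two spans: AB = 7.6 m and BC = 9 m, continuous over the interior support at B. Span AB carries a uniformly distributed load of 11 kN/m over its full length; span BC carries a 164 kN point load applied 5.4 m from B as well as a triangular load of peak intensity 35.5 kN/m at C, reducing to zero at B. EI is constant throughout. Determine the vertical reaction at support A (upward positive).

R_A = 7.36 kN

Insert a hinge at B; M_B is the redundant, and each span becomes simply supported.
Rotations at B on the released spans (each span's end-slope, ×1/EI):
  span AB: UDL 11: wL³/(24EI) = 201.2/EI
  span BC: point load 164 at a = 5.4: Pab(L + b)/(6LEI) = 743.9/EI
  span BC: triangular load, peak 35.5: 7w₀L³/(360EI) = 503.2/EI
  relative rotation θ_0 = (201.2 + 1247)/EI = 1448/EI
A unit hogging moment at B produces rotation L₁/(3EI) + L₂/(3EI) = 5.533/EI.
Slope continuity at B: θ_0 = M_B·5.533/EI, so M_B = 1448/5.533 = 261.7 kN·m (hogging).
Span AB, ΣM about A with M_B applied at B: R_B^{AB}·7.6 = 317.7 + 261.7, so R_B^{AB} = 76.24 kN and R_A = 83.6 − 76.24 = 7.36 kN.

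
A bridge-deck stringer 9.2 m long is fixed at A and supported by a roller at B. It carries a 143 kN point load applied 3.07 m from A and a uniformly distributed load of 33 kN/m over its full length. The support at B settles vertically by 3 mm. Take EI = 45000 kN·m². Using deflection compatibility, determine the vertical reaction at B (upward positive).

Choose R_B as the redundant. The primary structure is the cantilever fixed at A.
Primary-structure tip deflection at B by superposition:
  point load 143 at a = 3.07: Pa²(3L − a)/(6EI) = 5510/EI
  UDL 33: wL⁴/(8EI) = 29551/EI
  δ_0 = 35061/EI
Tip deflection under a unit load at B: L³/(3EI) = 259.6/EI.
With EI = 45000 kN·m²: δ_0 = 0.77914 m and δ_{BB} = 0.005768 m/kN.
Compatibility — the beam at B must follow the support down by 0.003 m: δ_0 − R_B·δ_{BB} = 0.003, so R_B = (0.77914 − 0.003)/0.005768 = 134.6 kN.

R_B = 134.6 kN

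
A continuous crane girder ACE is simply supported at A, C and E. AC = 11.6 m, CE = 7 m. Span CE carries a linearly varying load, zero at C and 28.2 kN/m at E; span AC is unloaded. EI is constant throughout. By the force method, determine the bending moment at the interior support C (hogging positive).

M_C = 30.34 kN·m

Release continuity at C by inserting a hinge; the redundant is the internal moment M_C. The primary structure is two simply-supported spans AC and CE.
Discontinuity in slope at C on the released structure — sum the simple-span end rotations:
  span CE: triangular load, peak 28.2: 7w₀L³/(360EI) = 188.1/EI
  relative rotation θ_0 = (0 + 188.1)/EI = 188.1/EI
A unit hogging moment at C produces rotation L₁/(3EI) + L₂/(3EI) = 6.2/EI.
Compatibility: M_C·(L₁+L₂)/(3EI) = θ_0, giving M_C = 30.34 kN·m (hogging).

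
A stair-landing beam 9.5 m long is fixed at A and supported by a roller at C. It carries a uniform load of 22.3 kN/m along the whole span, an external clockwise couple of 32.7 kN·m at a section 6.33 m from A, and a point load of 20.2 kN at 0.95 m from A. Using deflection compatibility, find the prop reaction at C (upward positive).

R_C = 84.32 kN

Remove the prop at C; the released (primary) structure is a cantilever built in at A.
Free-end deflection of the primary structure under the applied loading (downward +):
  UDL 22.3: wL⁴/(8EI) = 22704/EI
  clockwise couple 32.7 at a = 6.33: M₀a(2L − a)/(2EI) = 1311/EI
  point load 20.2 at a = 0.95: Pa²(3L − a)/(6EI) = 83.71/EI
  δ_0 = 24099/EI
Tip deflection under a unit load at C: L³/(3EI) = 285.8/EI.
Compatibility at C: δ_0 − R_C·δ_{CC} = 0, so R_C = 24099/285.8 = 84.32 kN.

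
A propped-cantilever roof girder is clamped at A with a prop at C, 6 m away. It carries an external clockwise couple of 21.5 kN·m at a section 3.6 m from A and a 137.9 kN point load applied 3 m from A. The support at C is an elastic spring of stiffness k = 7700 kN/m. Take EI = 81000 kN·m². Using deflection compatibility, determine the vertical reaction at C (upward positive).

R_C = 41.54 kN

Take the reaction at C as the redundant and release it; the primary structure is a cantilever fixed at A.
Primary-structure tip deflection at C by superposition:
  clockwise couple 21.5 at a = 3.6: M₀a(2L − a)/(2EI) = 325.1/EI
  point load 137.9 at a = 3: Pa²(3L − a)/(6EI) = 3103/EI
  δ_0 = 3428/EI
Flexibility coefficient — unit upward force at C: δ_{CC} = L³/(3EI) = 72/EI.
With EI = 81000 kN·m²: δ_0 = 0.042319 m and δ_{CC} = 0.000889 m/kN.
Compatibility — the spring shortens by R_C/k under the reaction it provides: δ_0 − R_C·δ_{CC} = R_C/k. With 1/k = 0.00013 m/kN, R_C = δ_0 / (δ_{CC} + 1/k) = 0.042319 / (0.000889 + 0.00013) = 41.54 kN.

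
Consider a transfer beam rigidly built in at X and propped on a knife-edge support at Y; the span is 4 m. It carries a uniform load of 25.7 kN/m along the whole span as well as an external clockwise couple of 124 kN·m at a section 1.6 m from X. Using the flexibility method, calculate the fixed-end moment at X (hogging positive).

Release the roller at Y. Primary structure: cantilever fixed at X.
Primary-structure tip deflection at Y by superposition:
  UDL 25.7: wL⁴/(8EI) = 822.4/EI
  clockwise couple 124 at a = 1.6: M₀a(2L − a)/(2EI) = 634.9/EI
  δ_0 = 1457/EI
Flexibility coefficient — unit upward force at Y: δ_{YY} = L³/(3EI) = 21.33/EI.
Compatibility at Y: δ_0 − R_Y·δ_{YY} = 0, so R_Y = 1457/21.33 = 68.31 kN.
Moment equilibrium about X: M_X = Σ(load moments about X) − R_Y·L = 329.6 − 68.31×4 = 56.36 kN·m.

M_X = 56.36 kN·m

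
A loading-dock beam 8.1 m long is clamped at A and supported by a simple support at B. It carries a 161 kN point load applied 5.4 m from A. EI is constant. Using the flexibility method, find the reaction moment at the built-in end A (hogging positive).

Remove the prop at B; the released (primary) structure is a cantilever built in at A.
Downward deflection at the released point B due to the loads:
  point load 161 at a = 5.4: Pa²(3L − a)/(6EI) = 14788/EI
Tip deflection under a unit load at B: L³/(3EI) = 177.1/EI.
The prop prevents deflection at B: R_B = δ_0/δ_{BB} = 14788/177.1 = 83.48 kN.
Moment equilibrium about A: M_A = Σ(load moments about A) − R_B·L = 869.4 − 83.48×8.1 = 193.2 kN·m.

M_A = 193.2 kN·m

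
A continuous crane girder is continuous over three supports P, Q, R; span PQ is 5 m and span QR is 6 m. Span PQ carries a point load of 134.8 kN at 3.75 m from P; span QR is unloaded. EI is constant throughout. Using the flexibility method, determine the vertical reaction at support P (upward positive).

Release continuity at Q by inserting a hinge; the redundant is the internal moment M_Q. The primary structure is two simply-supported spans PQ and QR.
Discontinuity in slope at Q on the released structure — sum the simple-span end rotations:
  span PQ: point load 134.8 at a = 3.75: Pab(L + a)/(6LEI) = 184.3/EI
  relative rotation θ_0 = (184.3 + 0)/EI = 184.3/EI
A unit hogging moment at Q produces rotation L₁/(3EI) + L₂/(3EI) = 3.667/EI.
Slope continuity at Q: θ_0 = M_Q·3.667/EI, so M_Q = 184.3/3.667 = 50.26 kN·m (hogging).
Span PQ, ΣM about P with M_Q applied at Q: R_Q^{PQ}·5 = 505.5 + 50.26, so R_Q^{PQ} = 111.2 kN and R_P = 134.8 − 111.2 = 23.65 kN.

R_P = 23.65 kN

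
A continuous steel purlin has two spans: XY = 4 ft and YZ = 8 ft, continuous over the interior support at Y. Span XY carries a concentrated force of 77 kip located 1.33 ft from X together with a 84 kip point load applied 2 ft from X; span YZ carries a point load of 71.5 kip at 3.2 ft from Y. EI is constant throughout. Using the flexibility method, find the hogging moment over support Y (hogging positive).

M_Y = 109.4 kip·ft

Take M_Y as the redundant. Released structure: two simple spans XY and YZ with a hinge at Y.
End slopes at the hinge Y, treating each span as simply supported:
  span XY: point load 77 at a = 1.33: Pab(L + a)/(6LEI) = 60.73/EI
  span XY: point load 84 at a = 2: Pab(L + a)/(6LEI) = 84/EI
  span YZ: point load 71.5 at a = 3.2: Pab(L + b)/(6LEI) = 292.9/EI
  relative rotation θ_0 = (144.7 + 292.9)/EI = 437.6/EI
A unit hogging moment at Y produces rotation L₁/(3EI) + L₂/(3EI) = 4/EI.
Compatibility: M_Y·(L₁+L₂)/(3EI) = θ_0, giving M_Y = 109.4 kip·ft (hogging).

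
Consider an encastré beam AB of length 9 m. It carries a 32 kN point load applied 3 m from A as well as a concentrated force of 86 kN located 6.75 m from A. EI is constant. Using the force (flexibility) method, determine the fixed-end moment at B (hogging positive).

Take the two fixed-end moments M_A, M_B as redundants; the released structure is the simple span AB.
On the primary (simply-supported) span, the end slopes from the loading are:
  at A: point load 32 at a = 3: Pab(L + b)/(6LEI) = 160/EI
  at B: point load 32 at a = 3: Pab(L + a)/(6LEI) = 128/EI
  at A: point load 86 at a = 6.75: Pab(L + b)/(6LEI) = 272.1/EI
  at B: point load 86 at a = 6.75: Pab(L + a)/(6LEI) = 381/EI
  θ_A0 = 432.1/EI,  θ_B0 = 509/EI
Flexibility coefficients: a unit moment at one end gives L/(3EI) there and L/(6EI) at the far end, so f₁₁ = f₂₂ = 3/EI and f₁₂ = f₂₁ = 1.5/EI.
Compatibility — zero rotation at each built-in end:
  3 M_A + 1.5 M_B = 432.1
  1.5 M_A + 3 M_B = 509
Solving the pair gives M_A = 78.95 kN·m and M_B = 130.2 kN·m (hogging).

M_B = 130.2 kN·m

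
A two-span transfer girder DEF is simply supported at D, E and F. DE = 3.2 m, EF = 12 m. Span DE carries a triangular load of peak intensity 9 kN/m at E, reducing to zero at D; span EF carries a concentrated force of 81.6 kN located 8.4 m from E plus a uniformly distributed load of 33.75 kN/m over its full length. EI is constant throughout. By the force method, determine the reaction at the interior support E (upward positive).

R_E = 468.7 kN

Release continuity at E by inserting a hinge; the redundant is the internal moment M_E. The primary structure is two simply-supported spans DE and EF.
Discontinuity in slope at E on the released structure — sum the simple-span end rotations:
  span DE: triangular load, peak 9: w₀L³/(45EI) = 6.554/EI
  span EF: point load 81.6 at a = 8.4: Pab(L + b)/(6LEI) = 534.6/EI
  span EF: UDL 33.75: wL³/(24EI) = 2430/EI
  relative rotation θ_0 = (6.554 + 2965)/EI = 2971/EI
A unit hogging moment at E produces rotation L₁/(3EI) + L₂/(3EI) = 5.067/EI.
Slope continuity at E: θ_0 = M_E·5.067/EI, so M_E = 2971/5.067 = 586.4 kN·m (hogging).
Span DE, ΣM about D with M_E applied at E: R_E^{DE}·3.2 = 30.72 + 586.4, so R_E^{DE} = 192.9 kN and R_D = 14.4 − 192.9 = -178.5 kN.
Span EF, ΣM about F: R_E^{EF}·12 = 2724 + 586.4, so R_E^{EF} = 275.8 kN and R_F = 486.6 − 275.8 = 210.8 kN.
R_E = 192.9 + 275.8 = 468.7 kN.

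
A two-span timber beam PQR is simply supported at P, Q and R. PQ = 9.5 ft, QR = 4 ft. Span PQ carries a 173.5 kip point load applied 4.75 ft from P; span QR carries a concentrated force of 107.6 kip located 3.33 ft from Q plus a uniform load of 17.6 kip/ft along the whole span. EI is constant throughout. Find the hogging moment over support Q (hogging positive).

M_Q = 238.3 kip·ft

Release continuity at Q by inserting a hinge; the redundant is the internal moment M_Q. The primary structure is two simply-supported spans PQ and QR.
Rotations at Q on the released spans (each span's end-slope, ×1/EI):
  span PQ: point load 173.5 at a = 4.75: Pab(L + a)/(6LEI) = 978.6/EI
  span QR: point load 107.6 at a = 3.33: Pab(L + b)/(6LEI) = 46.71/EI
  span QR: UDL 17.6: wL³/(24EI) = 46.93/EI
  relative rotation θ_0 = (978.6 + 93.65)/EI = 1072/EI
A unit hogging moment at Q produces rotation L₁/(3EI) + L₂/(3EI) = 4.5/EI.
Slope continuity at Q: θ_0 = M_Q·4.5/EI, so M_Q = 1072/4.5 = 238.3 kip·ft (hogging).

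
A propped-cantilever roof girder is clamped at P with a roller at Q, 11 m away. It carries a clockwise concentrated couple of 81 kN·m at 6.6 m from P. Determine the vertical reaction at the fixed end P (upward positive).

R_P = -9.278 kN

Choose R_Q as the redundant. The primary structure is the cantilever fixed at P.
Primary-structure tip deflection at Q by superposition:
  clockwise couple 81 at a = 6.6: M₀a(2L − a)/(2EI) = 4116/EI
Flexibility coefficient — unit upward force at Q: δ_{QQ} = L³/(3EI) = 443.7/EI.
The prop prevents deflection at Q: R_Q = δ_0/δ_{QQ} = 4116/443.7 = 9.278 kN.
Vertical equilibrium: R_P = ΣP − R_Q = 0 − 9.278 = -9.278 kN.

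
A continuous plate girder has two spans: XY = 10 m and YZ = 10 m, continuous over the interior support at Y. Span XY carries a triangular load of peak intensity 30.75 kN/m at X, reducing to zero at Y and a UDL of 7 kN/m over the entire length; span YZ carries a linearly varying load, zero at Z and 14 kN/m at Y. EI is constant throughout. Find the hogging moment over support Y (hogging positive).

M_Y = 180.1 kN·m

Take M_Y as the redundant. Released structure: two simple spans XY and YZ with a hinge at Y.
End slopes at the hinge Y, treating each span as simply supported:
  span XY: triangular load, peak 30.75: 7w₀L³/(360EI) = 597.9/EI
  span XY: UDL 7: wL³/(24EI) = 291.7/EI
  span YZ: triangular load, peak 14: w₀L³/(45EI) = 311.1/EI
  relative rotation θ_0 = (889.6 + 311.1)/EI = 1201/EI
A unit hogging moment at Y produces rotation L₁/(3EI) + L₂/(3EI) = 6.667/EI.
Compatibility: M_Y·(L₁+L₂)/(3EI) = θ_0, giving M_Y = 180.1 kN·m (hogging).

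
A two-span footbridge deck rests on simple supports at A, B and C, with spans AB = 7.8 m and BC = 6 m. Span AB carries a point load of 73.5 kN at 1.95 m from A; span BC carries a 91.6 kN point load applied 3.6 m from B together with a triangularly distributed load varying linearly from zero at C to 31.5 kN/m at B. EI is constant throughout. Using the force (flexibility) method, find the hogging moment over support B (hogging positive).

M_B = 111 kN·m

Release continuity at B by inserting a hinge; the redundant is the internal moment M_B. The primary structure is two simply-supported spans AB and BC.
End slopes at the hinge B, treating each span as simply supported:
  span AB: point load 73.5 at a = 1.95: Pab(L + a)/(6LEI) = 174.7/EI
  span BC: point load 91.6 at a = 3.6: Pab(L + b)/(6LEI) = 184.7/EI
  span BC: triangular load, peak 31.5: w₀L³/(45EI) = 151.2/EI
  relative rotation θ_0 = (174.7 + 335.9)/EI = 510.5/EI
A unit hogging moment at B produces rotation L₁/(3EI) + L₂/(3EI) = 4.6/EI.
Slope continuity at B: θ_0 = M_B·4.6/EI, so M_B = 510.5/4.6 = 111 kN·m (hogging).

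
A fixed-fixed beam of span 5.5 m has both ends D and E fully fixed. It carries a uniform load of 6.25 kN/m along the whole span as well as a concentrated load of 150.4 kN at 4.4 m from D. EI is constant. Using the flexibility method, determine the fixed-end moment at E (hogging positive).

M_E = 121.6 kN·m

Release both end moments; the primary structure is a simply-supported span DE with redundants M_D and M_E.
On the primary (simply-supported) span, the end slopes from the loading are:
  at D: UDL 6.25: wL³/(24EI) = 43.33/EI
  at E: UDL 6.25: wL³/(24EI) = 43.33/EI
  at D: point load 150.4 at a = 4.4: Pab(L + b)/(6LEI) = 145.6/EI
  at E: point load 150.4 at a = 4.4: Pab(L + a)/(6LEI) = 218.4/EI
  θ_D0 = 188.9/EI,  θ_E0 = 261.7/EI
Flexibility coefficients: a unit moment at one end gives L/(3EI) there and L/(6EI) at the far end, so f₁₁ = f₂₂ = 1.833/EI and f₁₂ = f₂₁ = 0.9167/EI.
Compatibility — zero rotation at each built-in end:
  1.833 M_D + 0.9167 M_E = 188.9
  0.9167 M_D + 1.833 M_E = 261.7
Solving the pair gives M_D = 42.23 kN·m and M_E = 121.6 kN·m (hogging).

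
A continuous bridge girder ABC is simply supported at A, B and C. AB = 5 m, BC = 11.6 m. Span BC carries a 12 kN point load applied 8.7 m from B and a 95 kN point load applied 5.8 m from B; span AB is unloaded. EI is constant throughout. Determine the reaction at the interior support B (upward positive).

Release continuity at B by inserting a hinge; the redundant is the internal moment M_B. The primary structure is two simply-supported spans AB and BC.
End slopes at the hinge B, treating each span as simply supported:
  span BC: point load 12 at a = 8.7: Pab(L + b)/(6LEI) = 63.08/EI
  span BC: point load 95 at a = 5.8: Pab(L + b)/(6LEI) = 799/EI
  relative rotation θ_0 = (0 + 862)/EI = 862/EI
A unit hogging moment at B produces rotation L₁/(3EI) + L₂/(3EI) = 5.533/EI.
Slope continuity at B: θ_0 = M_B·5.533/EI, so M_B = 862/5.533 = 155.8 kN·m (hogging).
Span AB, ΣM about A with M_B applied at B: R_B^{AB}·5 = 0 + 155.8, so R_B^{AB} = 31.16 kN and R_A = 0 − 31.16 = -31.16 kN.
Span BC, ΣM about C: R_B^{BC}·11.6 = 585.8 + 155.8, so R_B^{BC} = 63.93 kN and R_C = 107 − 63.93 = 43.07 kN.
R_B = 31.16 + 63.93 = 95.09 kN.

R_B = 95.09 kN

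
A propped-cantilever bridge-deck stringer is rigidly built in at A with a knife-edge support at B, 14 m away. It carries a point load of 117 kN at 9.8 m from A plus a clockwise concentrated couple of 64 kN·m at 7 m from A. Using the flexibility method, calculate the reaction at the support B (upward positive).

Release the roller at B. Primary structure: cantilever fixed at A.
Downward deflection at the released point B due to the loads:
  point load 117 at a = 9.8: Pa²(3L − a)/(6EI) = 60304/EI
  clockwise couple 64 at a = 7: M₀a(2L − a)/(2EI) = 4704/EI
  δ_0 = 65008/EI
Flexibility coefficient — unit upward force at B: δ_{BB} = L³/(3EI) = 914.7/EI.
The prop prevents deflection at B: R_B = δ_0/δ_{BB} = 65008/914.7 = 71.07 kN.

R_B = 71.07 kN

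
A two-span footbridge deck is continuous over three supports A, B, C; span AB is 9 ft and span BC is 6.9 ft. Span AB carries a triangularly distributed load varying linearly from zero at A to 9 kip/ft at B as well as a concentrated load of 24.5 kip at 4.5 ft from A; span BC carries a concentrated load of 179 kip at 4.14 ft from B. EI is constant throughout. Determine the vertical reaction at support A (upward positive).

R_A = 10.09 kip

Release continuity at B by inserting a hinge; the redundant is the internal moment M_B. The primary structure is two simply-supported spans AB and BC.
Discontinuity in slope at B on the released structure — sum the simple-span end rotations:
  span AB: triangular load, peak 9: w₀L³/(45EI) = 145.8/EI
  span AB: point load 24.5 at a = 4.5: Pab(L + a)/(6LEI) = 124/EI
  span BC: point load 179 at a = 4.14: Pab(L + b)/(6LEI) = 477.2/EI
  relative rotation θ_0 = (269.8 + 477.2)/EI = 747.1/EI
A unit hogging moment at B produces rotation L₁/(3EI) + L₂/(3EI) = 5.3/EI.
Slope continuity at B: θ_0 = M_B·5.3/EI, so M_B = 747.1/5.3 = 141 kip·ft (hogging).
Span AB, ΣM about A with M_B applied at B: R_B^{AB}·9 = 353.2 + 141, so R_B^{AB} = 54.91 kip and R_A = 65 − 54.91 = 10.09 kip.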